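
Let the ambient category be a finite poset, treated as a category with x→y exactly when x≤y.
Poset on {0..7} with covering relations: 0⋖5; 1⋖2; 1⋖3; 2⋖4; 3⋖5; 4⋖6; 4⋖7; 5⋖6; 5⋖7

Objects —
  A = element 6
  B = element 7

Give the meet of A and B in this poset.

Answer: NO MEET EXISTS

Derivation:
{x : x<=A ∧ x<=B} = {0,1,2,3,4,5}  (A=6, B=7)
  maximal lower bounds 4 and 5 are incomparable: neither 4<=5 nor 5<=4
→ no greatest lower bound exists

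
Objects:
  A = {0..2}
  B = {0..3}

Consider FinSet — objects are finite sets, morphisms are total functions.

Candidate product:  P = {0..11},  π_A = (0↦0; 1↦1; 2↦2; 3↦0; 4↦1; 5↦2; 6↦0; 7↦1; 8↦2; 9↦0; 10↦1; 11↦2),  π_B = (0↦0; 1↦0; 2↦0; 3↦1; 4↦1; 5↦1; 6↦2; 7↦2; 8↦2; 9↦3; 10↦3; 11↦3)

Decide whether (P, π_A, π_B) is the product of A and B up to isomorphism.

Answer: VALID PRODUCT

Derivation:
|A|·|B| = 3·4 = 12;  |P| = 12
Check the pairing map k ↦ (π_A(k), π_B(k)):
  0 ↦ (0,0)
  1 ↦ (1,0)
  2 ↦ (2,0)
  3 ↦ (0,1)
  4 ↦ (1,1)
  5 ↦ (2,1)
  6 ↦ (0,2)
  7 ↦ (1,2)
  8 ↦ (2,2)
  9 ↦ (0,3)
  10 ↦ (1,3)
  11 ↦ (2,3)
distinct pairs in image: 12 / 12 needed
  → bijection onto A×B; projections well-typed.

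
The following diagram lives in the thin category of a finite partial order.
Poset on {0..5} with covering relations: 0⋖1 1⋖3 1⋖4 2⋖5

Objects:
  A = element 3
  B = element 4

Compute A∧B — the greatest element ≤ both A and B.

{x : x⊑A ∧ x⊑B} = {0,1}  (A=3, B=4)
  0 ⊑ 1
  1 ⊑ 1
glb = 1

Answer: A∧B = 1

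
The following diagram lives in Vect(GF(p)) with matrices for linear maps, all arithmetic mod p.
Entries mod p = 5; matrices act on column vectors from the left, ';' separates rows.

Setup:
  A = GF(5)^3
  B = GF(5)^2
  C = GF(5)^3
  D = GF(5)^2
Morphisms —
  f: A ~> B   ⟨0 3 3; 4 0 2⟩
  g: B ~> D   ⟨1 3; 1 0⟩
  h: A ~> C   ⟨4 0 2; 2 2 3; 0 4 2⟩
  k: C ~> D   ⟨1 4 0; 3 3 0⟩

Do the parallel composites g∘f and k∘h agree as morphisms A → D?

1) trace f;g:
  e0=⟨1,0,0⟩ f~>⟨0,4⟩ g~>⟨2,0⟩
  e1=⟨0,1,0⟩ f~>⟨3,0⟩ g~>⟨3,3⟩
  e2=⟨0,0,1⟩ f~>⟨3,2⟩ g~>⟨4,3⟩
  ⟦path⟧₁ = ⟨2 3 4; 0 3 3⟩
2) trace h;k:
  e0=⟨1,0,0⟩ h~>⟨4,2,0⟩ k~>⟨2,3⟩
  e1=⟨0,1,0⟩ h~>⟨0,2,4⟩ k~>⟨3,1⟩
  e2=⟨0,0,1⟩ h~>⟨2,3,2⟩ k~>⟨4,0⟩
  ⟦path⟧₂ = ⟨2 3 4; 3 1 0⟩
Equal? differ; not commutative

Answer: DOES NOT COMMUTE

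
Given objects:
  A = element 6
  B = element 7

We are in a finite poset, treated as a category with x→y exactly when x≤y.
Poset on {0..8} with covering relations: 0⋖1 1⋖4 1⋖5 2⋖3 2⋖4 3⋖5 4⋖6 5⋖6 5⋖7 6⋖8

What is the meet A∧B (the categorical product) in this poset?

Common predecessors of 6,7: {0,1,2,3,5}
  0 ≤ 5
  1 ≤ 5
  2 ≤ 5
  3 ≤ 5
  5 ≤ 5
glb = 5

Answer: A∧B = 5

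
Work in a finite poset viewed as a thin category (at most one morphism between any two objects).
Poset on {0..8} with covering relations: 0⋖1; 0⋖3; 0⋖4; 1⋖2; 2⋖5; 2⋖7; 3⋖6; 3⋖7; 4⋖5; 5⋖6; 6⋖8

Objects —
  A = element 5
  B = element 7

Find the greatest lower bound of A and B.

Lower bounds of A=5 and B=7: {0,1,2}
  0 <= 2
  1 <= 2
  2 <= 2
glb = 2

Answer: A∧B = 2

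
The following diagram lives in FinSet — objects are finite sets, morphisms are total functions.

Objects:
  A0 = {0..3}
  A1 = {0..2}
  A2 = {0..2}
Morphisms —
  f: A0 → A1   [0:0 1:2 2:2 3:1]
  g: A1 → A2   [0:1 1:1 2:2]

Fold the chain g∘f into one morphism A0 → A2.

Answer: [0:1 1:2 2:2 3:1]

Trace:
  0 f→0 g→1
  1 f→2 g→2
  2 f→2 g→2
  3 f→1 g→1
result: [0:1 1:2 2:2 3:1]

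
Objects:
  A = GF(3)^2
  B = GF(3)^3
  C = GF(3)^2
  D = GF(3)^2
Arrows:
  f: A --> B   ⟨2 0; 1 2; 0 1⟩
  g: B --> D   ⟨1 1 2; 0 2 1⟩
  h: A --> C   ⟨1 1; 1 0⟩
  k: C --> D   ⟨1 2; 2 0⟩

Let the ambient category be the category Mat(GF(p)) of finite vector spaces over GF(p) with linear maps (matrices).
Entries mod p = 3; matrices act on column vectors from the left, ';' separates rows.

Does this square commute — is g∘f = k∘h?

Along f;g (path 1):
  e0=(1,0) f-->(2,1,0) g-->(0,2)
  e1=(0,1) f-->(0,2,1) g-->(1,2)
  ⟦path⟧₁ = ⟨0 1; 2 2⟩
Along h;k (path 2):
  e0=(1,0) h-->(1,1) k-->(0,2)
  e1=(0,1) h-->(1,0) k-->(1,2)
  ⟦path⟧₂ = ⟨0 1; 2 2⟩
Equal? YES — commutes

Answer: COMMUTES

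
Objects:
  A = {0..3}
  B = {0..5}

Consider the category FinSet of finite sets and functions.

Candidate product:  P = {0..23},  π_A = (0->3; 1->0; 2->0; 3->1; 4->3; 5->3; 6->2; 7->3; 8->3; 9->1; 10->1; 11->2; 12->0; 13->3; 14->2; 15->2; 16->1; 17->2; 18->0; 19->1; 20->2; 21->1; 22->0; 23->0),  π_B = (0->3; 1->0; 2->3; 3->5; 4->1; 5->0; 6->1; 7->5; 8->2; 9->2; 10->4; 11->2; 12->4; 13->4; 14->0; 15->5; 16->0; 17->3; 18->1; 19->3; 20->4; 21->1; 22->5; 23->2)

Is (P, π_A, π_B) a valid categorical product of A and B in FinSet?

Answer: VALID PRODUCT

Work:
|A|·|B| = 4·6 = 24;  |P| = 24
Check the pairing map k ↦ (π_A(k), π_B(k)):
  0 -> (3,3)
  1 -> (0,0)
  2 -> (0,3)
  3 -> (1,5)
  4 -> (3,1)
  5 -> (3,0)
  6 -> (2,1)
  7 -> (3,5)
  8 -> (3,2)
  9 -> (1,2)
  10 -> (1,4)
  11 -> (2,2)
  12 -> (0,4)
  13 -> (3,4)
  14 -> (2,0)
  15 -> (2,5)
  16 -> (1,0)
  17 -> (2,3)
  18 -> (0,1)
  19 -> (1,3)
  20 -> (2,4)
  21 -> (1,1)
  22 -> (0,5)
  23 -> (0,2)
distinct pairs in image: 24 / 24 needed
  → bijection onto A×B; projections well-typed.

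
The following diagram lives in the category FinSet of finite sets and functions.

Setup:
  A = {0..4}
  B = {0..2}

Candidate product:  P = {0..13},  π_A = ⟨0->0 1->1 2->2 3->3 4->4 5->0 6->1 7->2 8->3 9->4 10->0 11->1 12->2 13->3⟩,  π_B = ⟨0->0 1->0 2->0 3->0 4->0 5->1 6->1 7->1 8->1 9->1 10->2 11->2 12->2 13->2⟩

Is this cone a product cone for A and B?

|A|·|B| = 5·3 = 15;  |P| = 14
  → cardinalities differ; no bijection possible.

Answer: NOT A VALID PRODUCT — |P|=14 ≠ |A|·|B|=15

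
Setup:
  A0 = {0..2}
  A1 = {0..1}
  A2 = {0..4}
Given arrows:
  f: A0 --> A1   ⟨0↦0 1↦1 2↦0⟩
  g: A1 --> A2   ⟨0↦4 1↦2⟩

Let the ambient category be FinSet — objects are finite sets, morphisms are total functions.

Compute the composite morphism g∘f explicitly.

  0 f-->0 g-->4
  1 f-->1 g-->2
  2 f-->0 g-->4
result: ⟨0↦4 1↦2 2↦4⟩

Answer: ⟨0↦4 1↦2 2↦4⟩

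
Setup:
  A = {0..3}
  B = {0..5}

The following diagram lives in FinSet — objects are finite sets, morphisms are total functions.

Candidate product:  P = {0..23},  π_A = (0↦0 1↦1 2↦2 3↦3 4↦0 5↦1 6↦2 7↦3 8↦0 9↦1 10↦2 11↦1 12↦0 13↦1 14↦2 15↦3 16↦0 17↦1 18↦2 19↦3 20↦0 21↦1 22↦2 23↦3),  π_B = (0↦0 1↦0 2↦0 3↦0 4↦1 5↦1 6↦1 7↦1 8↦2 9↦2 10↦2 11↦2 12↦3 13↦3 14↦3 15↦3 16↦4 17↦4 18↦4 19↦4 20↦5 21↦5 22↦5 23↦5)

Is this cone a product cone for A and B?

|A|·|B| = 4·6 = 24;  |P| = 24
Check the pairing map k ↦ (π_A(k), π_B(k)):
  0 ↦ (0,0)
  1 ↦ (1,0)
  2 ↦ (2,0)
  3 ↦ (3,0)
  4 ↦ (0,1)
  5 ↦ (1,1)
  6 ↦ (2,1)
  7 ↦ (3,1)
  8 ↦ (0,2)
  9 ↦ (1,2)
  10 ↦ (2,2)
  11 ↦ (1,2)  ✗ repeats pair of k=9
  12 ↦ (0,3)
  13 ↦ (1,3)
  14 ↦ (2,3)
  15 ↦ (3,3)
  16 ↦ (0,4)
  17 ↦ (1,4)
  18 ↦ (2,4)
  19 ↦ (3,4)
  20 ↦ (0,5)
  21 ↦ (1,5)
  22 ↦ (2,5)
  23 ↦ (3,5)
distinct pairs in image: 23 / 24 needed
  → (1,2) hit at k=9 and k=11

Answer: NOT A VALID PRODUCT — duplicate pair at indices 9,11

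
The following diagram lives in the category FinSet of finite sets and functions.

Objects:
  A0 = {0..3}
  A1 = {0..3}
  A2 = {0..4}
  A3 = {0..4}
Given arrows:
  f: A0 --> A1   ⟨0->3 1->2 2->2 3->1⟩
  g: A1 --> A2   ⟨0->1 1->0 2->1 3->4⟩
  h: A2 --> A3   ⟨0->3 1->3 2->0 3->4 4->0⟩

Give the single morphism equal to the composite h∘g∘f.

  0 f-->3 g-->4 h-->0
  1 f-->2 g-->1 h-->3
  2 f-->2 g-->1 h-->3
  3 f-->1 g-->0 h-->3
result: ⟨0->0 1->3 2->3 3->3⟩

Answer: ⟨0->0 1->3 2->3 3->3⟩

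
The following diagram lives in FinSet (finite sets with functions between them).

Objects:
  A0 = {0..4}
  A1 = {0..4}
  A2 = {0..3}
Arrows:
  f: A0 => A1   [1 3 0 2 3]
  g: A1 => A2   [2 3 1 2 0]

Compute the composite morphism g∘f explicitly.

  0 f=>1 g=>3
  1 f=>3 g=>2
  2 f=>0 g=>2
  3 f=>2 g=>1
  4 f=>3 g=>2
result: [3 2 2 1 2]

Answer: [3 2 2 1 2]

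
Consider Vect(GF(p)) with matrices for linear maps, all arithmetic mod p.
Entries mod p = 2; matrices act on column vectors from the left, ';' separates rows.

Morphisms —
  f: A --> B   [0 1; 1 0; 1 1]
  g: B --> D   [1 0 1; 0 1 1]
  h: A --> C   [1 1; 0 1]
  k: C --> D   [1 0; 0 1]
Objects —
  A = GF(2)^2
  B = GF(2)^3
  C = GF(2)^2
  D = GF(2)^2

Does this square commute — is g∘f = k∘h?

Along f;g (path 1):
  e0=[1,0] f-->[0,1,1] g-->[1,0]
  e1=[0,1] f-->[1,0,1] g-->[0,1]
  result₁ = [1 0; 0 1]
Along h;k (path 2):
  e0=[1,0] h-->[1,0] k-->[1,0]
  e1=[0,1] h-->[1,1] k-->[1,1]
  result₂ = [1 1; 0 1]
Equal? differ; not commutative

Answer: DOES NOT COMMUTE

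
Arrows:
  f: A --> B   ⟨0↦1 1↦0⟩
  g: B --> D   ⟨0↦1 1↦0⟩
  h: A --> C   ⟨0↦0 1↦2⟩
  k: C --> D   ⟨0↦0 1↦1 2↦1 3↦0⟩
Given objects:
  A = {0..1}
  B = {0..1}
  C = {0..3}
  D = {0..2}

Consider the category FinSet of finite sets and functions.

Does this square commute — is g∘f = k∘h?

Along f;g (path 1):
  0 f-->1 g-->0
  1 f-->0 g-->1
  ⟦path⟧₁ = ⟨0↦0 1↦1⟩
Along h;k (path 2):
  0 h-->0 k-->0
  1 h-->2 k-->1
  ⟦path⟧₂ = ⟨0↦0 1↦1⟩
Equal? same morphism ✓

Answer: COMMUTES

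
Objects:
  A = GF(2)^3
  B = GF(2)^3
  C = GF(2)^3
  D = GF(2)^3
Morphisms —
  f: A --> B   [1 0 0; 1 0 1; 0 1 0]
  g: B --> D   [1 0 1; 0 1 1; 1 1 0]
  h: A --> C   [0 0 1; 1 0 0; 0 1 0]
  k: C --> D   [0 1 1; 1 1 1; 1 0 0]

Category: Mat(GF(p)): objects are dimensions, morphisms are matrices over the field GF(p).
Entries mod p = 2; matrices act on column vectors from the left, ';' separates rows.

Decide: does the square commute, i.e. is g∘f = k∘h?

Answer: COMMUTES

Trace:
1) trace f;g:
  e0=[1,0,0] f-->[1,1,0] g-->[1,1,0]
  e1=[0,1,0] f-->[0,0,1] g-->[1,1,0]
  e2=[0,0,1] f-->[0,1,0] g-->[0,1,1]
  ⟦path⟧₁ = [1 1 0; 1 1 1; 0 0 1]
2) trace h;k:
  e0=[1,0,0] h-->[0,1,0] k-->[1,1,0]
  e1=[0,1,0] h-->[0,0,1] k-->[1,1,0]
  e2=[0,0,1] h-->[1,0,0] k-->[0,1,1]
  ⟦path⟧₂ = [1 1 0; 1 1 1; 0 0 1]
Equal? YES — commutes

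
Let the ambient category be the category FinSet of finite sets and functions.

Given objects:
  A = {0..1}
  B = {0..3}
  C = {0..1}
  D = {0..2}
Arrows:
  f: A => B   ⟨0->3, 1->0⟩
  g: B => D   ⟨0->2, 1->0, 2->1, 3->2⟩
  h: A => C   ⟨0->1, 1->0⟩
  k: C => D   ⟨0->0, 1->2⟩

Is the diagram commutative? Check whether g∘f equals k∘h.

1) trace f;g:
  0 f=>3 g=>2
  1 f=>0 g=>2
  composite₁ = ⟨0->2, 1->2⟩
2) trace h;k:
  0 h=>1 k=>2
  1 h=>0 k=>0
  composite₂ = ⟨0->2, 1->0⟩
Equal? differ; not commutative

Answer: DOES NOT COMMUTE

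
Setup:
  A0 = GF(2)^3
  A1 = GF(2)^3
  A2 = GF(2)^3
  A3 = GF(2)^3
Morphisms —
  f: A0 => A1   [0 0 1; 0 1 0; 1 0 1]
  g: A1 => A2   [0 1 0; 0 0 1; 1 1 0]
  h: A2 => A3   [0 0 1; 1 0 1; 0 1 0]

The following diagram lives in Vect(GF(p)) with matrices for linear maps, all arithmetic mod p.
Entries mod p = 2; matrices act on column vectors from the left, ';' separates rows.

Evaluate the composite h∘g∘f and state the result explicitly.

Answer: [0 1 1; 0 0 1; 1 0 1]

Work:
  e0=[1,0,0] f=>[0,0,1] g=>[0,1,0] h=>[0,0,1]
  e1=[0,1,0] f=>[0,1,0] g=>[1,0,1] h=>[1,0,0]
  e2=[0,0,1] f=>[1,0,1] g=>[0,1,1] h=>[1,1,1]
composite: [0 1 1; 0 0 1; 1 0 1]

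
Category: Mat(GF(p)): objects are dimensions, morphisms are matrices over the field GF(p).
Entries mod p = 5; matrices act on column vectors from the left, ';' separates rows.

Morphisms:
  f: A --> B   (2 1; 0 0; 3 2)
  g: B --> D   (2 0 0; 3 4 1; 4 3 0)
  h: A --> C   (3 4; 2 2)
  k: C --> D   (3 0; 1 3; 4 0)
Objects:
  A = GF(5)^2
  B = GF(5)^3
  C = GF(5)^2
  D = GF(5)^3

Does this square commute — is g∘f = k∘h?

Answer: DOES NOT COMMUTE

Work:
Path 1 = f;g:
  e0=[1,0] f-->[2,0,3] g-->[4,4,3]
  e1=[0,1] f-->[1,0,2] g-->[2,0,4]
  ⟦path⟧₁ = (4 2; 4 0; 3 4)
Path 2 = h;k:
  e0=[1,0] h-->[3,2] k-->[4,4,2]
  e1=[0,1] h-->[4,2] k-->[2,0,1]
  ⟦path⟧₂ = (4 2; 4 0; 2 1)
Equal? differ; not commutative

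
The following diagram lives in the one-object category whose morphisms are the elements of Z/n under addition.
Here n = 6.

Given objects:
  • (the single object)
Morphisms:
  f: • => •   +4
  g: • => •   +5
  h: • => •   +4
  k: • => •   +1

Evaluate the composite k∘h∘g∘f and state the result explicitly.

  0 +4≡4 +5≡3 +4≡1 +1≡2  (mod 6)
result: +2

Answer: +2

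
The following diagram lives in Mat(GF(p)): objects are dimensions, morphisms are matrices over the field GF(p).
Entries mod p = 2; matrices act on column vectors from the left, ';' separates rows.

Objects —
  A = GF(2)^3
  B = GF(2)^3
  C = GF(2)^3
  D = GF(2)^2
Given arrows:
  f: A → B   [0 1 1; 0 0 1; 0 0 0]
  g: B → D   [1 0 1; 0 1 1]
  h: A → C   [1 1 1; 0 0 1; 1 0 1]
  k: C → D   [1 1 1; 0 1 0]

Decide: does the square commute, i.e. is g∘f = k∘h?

1) trace f;g:
  e0=(1,0,0) f→(0,0,0) g→(0,0)
  e1=(0,1,0) f→(1,0,0) g→(1,0)
  e2=(0,0,1) f→(1,1,0) g→(1,1)
  result₁ = [0 1 1; 0 0 1]
2) trace h;k:
  e0=(1,0,0) h→(1,0,1) k→(0,0)
  e1=(0,1,0) h→(1,0,0) k→(1,0)
  e2=(0,0,1) h→(1,1,1) k→(1,1)
  result₂ = [0 1 1; 0 0 1]
Equal? YES — commutes

Answer: COMMUTES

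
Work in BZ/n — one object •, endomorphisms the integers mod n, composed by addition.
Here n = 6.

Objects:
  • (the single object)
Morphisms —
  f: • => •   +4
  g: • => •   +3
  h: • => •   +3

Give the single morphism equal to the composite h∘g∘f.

  0 +4≡4 +3≡1 +3≡4  (mod 6)
result: +4

Answer: +4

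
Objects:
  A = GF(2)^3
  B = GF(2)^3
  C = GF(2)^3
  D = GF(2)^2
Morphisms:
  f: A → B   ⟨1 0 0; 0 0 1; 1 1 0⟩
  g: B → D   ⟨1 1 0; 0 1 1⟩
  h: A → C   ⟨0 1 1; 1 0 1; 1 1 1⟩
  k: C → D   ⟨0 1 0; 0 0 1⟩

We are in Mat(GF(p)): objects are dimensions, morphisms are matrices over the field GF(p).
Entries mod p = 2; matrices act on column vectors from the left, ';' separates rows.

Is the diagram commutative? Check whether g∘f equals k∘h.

Answer: COMMUTES

Work:
1) trace f;g:
  e0=⟨1,0,0⟩ f→⟨1,0,1⟩ g→⟨1,1⟩
  e1=⟨0,1,0⟩ f→⟨0,0,1⟩ g→⟨0,1⟩
  e2=⟨0,0,1⟩ f→⟨0,1,0⟩ g→⟨1,1⟩
  ⟦path⟧₁ = ⟨1 0 1; 1 1 1⟩
2) trace h;k:
  e0=⟨1,0,0⟩ h→⟨0,1,1⟩ k→⟨1,1⟩
  e1=⟨0,1,0⟩ h→⟨1,0,1⟩ k→⟨0,1⟩
  e2=⟨0,0,1⟩ h→⟨1,1,1⟩ k→⟨1,1⟩
  ⟦path⟧₂ = ⟨1 0 1; 1 1 1⟩
Equal? equal; square commutes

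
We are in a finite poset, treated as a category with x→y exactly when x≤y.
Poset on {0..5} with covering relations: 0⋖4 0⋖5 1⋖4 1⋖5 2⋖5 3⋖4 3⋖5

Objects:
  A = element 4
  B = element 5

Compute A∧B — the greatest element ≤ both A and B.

{x : x⊑A ∧ x⊑B} = {0,1,3}  (A=4, B=5)
  maximal lower bounds 0 and 1 are incomparable: neither 0⊑1 nor 1⊑0
→ no greatest lower bound exists

Answer: NO MEET EXISTS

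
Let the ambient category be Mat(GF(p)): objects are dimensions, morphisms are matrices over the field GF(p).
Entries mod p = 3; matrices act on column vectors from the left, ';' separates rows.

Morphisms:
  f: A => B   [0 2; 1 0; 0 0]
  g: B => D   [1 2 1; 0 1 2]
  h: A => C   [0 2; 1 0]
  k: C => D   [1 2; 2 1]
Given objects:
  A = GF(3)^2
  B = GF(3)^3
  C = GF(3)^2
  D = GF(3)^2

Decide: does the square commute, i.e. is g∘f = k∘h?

Along f;g (path 1):
  e0=⟨1,0⟩ f=>⟨0,1,0⟩ g=>⟨2,1⟩
  e1=⟨0,1⟩ f=>⟨2,0,0⟩ g=>⟨2,0⟩
  result₁ = [2 2; 1 0]
Along h;k (path 2):
  e0=⟨1,0⟩ h=>⟨0,1⟩ k=>⟨2,1⟩
  e1=⟨0,1⟩ h=>⟨2,0⟩ k=>⟨2,1⟩
  result₂ = [2 2; 1 1]
Equal? differ; not commutative

Answer: DOES NOT COMMUTE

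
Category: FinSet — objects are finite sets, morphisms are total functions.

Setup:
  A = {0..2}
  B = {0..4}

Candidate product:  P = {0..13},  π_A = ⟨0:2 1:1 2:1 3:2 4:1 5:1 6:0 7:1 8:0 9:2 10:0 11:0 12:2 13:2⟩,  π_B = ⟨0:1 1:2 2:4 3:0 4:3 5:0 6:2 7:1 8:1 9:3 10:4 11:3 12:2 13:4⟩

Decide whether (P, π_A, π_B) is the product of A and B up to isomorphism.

|A|·|B| = 3·5 = 15;  |P| = 14
  → cardinalities differ; no bijection possible.

Answer: NOT A VALID PRODUCT — |P|=14 ≠ |A|·|B|=15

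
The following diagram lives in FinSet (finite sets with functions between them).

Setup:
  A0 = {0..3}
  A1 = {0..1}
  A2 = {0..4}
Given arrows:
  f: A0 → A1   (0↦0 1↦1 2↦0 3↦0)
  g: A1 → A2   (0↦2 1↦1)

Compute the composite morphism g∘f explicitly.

  0 f→0 g→2
  1 f→1 g→1
  2 f→0 g→2
  3 f→0 g→2
composite: (0↦2 1↦1 2↦2 3↦2)

Answer: (0↦2 1↦1 2↦2 3↦2)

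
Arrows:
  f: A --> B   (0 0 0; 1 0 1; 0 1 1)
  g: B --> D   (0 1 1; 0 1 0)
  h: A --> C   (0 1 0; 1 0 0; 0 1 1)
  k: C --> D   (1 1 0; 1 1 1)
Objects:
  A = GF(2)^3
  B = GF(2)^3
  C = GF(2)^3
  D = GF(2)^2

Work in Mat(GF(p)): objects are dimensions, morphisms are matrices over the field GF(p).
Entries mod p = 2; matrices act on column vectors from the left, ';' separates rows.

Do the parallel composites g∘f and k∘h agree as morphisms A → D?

Answer: COMMUTES

Work:
Path 1 = f;g:
  e0=(1,0,0) f-->(0,1,0) g-->(1,1)
  e1=(0,1,0) f-->(0,0,1) g-->(1,0)
  e2=(0,0,1) f-->(0,1,1) g-->(0,1)
  composite₁ = (1 1 0; 1 0 1)
Path 2 = h;k:
  e0=(1,0,0) h-->(0,1,0) k-->(1,1)
  e1=(0,1,0) h-->(1,0,1) k-->(1,0)
  e2=(0,0,1) h-->(0,0,1) k-->(0,1)
  composite₂ = (1 1 0; 1 0 1)
Equal? same morphism ✓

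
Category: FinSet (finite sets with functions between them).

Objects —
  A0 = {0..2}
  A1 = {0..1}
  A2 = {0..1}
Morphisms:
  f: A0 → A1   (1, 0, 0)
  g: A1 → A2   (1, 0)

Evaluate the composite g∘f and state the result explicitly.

  0 f→1 g→0
  1 f→0 g→1
  2 f→0 g→1
⟦path⟧: (0, 1, 1)

Answer: (0, 1, 1)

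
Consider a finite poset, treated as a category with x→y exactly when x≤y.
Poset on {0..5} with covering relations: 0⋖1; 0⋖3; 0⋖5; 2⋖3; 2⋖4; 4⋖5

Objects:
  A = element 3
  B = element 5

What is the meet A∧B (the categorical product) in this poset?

Common predecessors of 3,5: {0,2}
  maximal lower bounds 0 and 2 are incomparable: neither 0⊑2 nor 2⊑0
→ no greatest lower bound exists

Answer: NO MEET EXISTS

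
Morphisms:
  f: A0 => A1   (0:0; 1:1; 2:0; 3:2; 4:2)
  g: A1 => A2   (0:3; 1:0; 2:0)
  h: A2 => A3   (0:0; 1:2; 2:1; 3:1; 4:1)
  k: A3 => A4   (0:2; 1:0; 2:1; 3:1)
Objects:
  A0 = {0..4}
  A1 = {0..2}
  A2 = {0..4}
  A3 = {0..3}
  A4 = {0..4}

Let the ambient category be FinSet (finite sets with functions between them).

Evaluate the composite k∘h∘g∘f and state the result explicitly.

  0 f=>0 g=>3 h=>1 k=>0
  1 f=>1 g=>0 h=>0 k=>2
  2 f=>0 g=>3 h=>1 k=>0
  3 f=>2 g=>0 h=>0 k=>2
  4 f=>2 g=>0 h=>0 k=>2
composite: (0:0; 1:2; 2:0; 3:2; 4:2)

Answer: (0:0; 1:2; 2:0; 3:2; 4:2)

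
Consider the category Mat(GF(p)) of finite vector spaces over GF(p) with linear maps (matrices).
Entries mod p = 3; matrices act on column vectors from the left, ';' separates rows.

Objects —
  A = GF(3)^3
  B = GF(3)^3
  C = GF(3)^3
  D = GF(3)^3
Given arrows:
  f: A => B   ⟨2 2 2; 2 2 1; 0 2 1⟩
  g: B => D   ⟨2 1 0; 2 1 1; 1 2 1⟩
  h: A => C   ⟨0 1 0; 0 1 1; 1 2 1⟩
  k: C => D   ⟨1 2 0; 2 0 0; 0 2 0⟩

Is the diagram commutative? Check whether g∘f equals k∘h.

Answer: COMMUTES

Derivation:
Along f;g (path 1):
  e0=(1,0,0) f=>(2,2,0) g=>(0,0,0)
  e1=(0,1,0) f=>(2,2,2) g=>(0,2,2)
  e2=(0,0,1) f=>(2,1,1) g=>(2,0,2)
  composite₁ = ⟨0 0 2; 0 2 0; 0 2 2⟩
Along h;k (path 2):
  e0=(1,0,0) h=>(0,0,1) k=>(0,0,0)
  e1=(0,1,0) h=>(1,1,2) k=>(0,2,2)
  e2=(0,0,1) h=>(0,1,1) k=>(2,0,2)
  composite₂ = ⟨0 0 2; 0 2 0; 0 2 2⟩
Equal? YES — commutes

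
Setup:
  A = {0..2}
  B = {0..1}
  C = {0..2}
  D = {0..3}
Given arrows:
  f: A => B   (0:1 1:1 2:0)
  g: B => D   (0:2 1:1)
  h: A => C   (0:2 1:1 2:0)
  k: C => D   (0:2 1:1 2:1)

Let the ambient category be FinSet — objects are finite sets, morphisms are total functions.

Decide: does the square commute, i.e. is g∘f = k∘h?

Answer: COMMUTES

Derivation:
1) trace f;g:
  0 f=>1 g=>1
  1 f=>1 g=>1
  2 f=>0 g=>2
  composite₁ = (0:1 1:1 2:2)
2) trace h;k:
  0 h=>2 k=>1
  1 h=>1 k=>1
  2 h=>0 k=>2
  composite₂ = (0:1 1:1 2:2)
Equal? same morphism ✓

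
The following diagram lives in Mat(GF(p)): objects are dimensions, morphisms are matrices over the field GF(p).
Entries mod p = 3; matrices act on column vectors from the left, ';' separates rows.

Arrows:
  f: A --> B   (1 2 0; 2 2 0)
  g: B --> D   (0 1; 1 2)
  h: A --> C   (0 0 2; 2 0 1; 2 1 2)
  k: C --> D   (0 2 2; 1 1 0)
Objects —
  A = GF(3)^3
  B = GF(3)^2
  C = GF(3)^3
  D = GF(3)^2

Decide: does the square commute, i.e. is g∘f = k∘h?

Answer: COMMUTES

Work:
Path 1 = f;g:
  e0=(1,0,0) f-->(1,2) g-->(2,2)
  e1=(0,1,0) f-->(2,2) g-->(2,0)
  e2=(0,0,1) f-->(0,0) g-->(0,0)
  result₁ = (2 2 0; 2 0 0)
Path 2 = h;k:
  e0=(1,0,0) h-->(0,2,2) k-->(2,2)
  e1=(0,1,0) h-->(0,0,1) k-->(2,0)
  e2=(0,0,1) h-->(2,1,2) k-->(0,0)
  result₂ = (2 2 0; 2 0 0)
Equal? YES — commutes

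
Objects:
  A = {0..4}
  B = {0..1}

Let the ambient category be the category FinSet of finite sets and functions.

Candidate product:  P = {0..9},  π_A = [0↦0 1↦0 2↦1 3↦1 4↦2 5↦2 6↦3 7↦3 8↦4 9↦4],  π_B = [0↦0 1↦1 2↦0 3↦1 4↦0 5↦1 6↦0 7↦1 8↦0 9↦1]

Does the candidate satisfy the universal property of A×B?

|A|·|B| = 5·2 = 10;  |P| = 10
Check the pairing map k ↦ (π_A(k), π_B(k)):
  0 ↦ (0,0)
  1 ↦ (0,1)
  2 ↦ (1,0)
  3 ↦ (1,1)
  4 ↦ (2,0)
  5 ↦ (2,1)
  6 ↦ (3,0)
  7 ↦ (3,1)
  8 ↦ (4,0)
  9 ↦ (4,1)
distinct pairs in image: 10 / 10 needed
  → bijection onto A×B; projections well-typed.

Answer: VALID PRODUCT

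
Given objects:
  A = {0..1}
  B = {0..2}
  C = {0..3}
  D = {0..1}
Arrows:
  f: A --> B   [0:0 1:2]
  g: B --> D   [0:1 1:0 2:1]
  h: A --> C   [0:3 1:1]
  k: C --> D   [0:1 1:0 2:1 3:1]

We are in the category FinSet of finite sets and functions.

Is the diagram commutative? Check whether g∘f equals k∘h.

1) trace f;g:
  0 f-->0 g-->1
  1 f-->2 g-->1
  composite₁ = [0:1 1:1]
2) trace h;k:
  0 h-->3 k-->1
  1 h-->1 k-->0
  composite₂ = [0:1 1:0]
Equal? distinct morphisms ✗

Answer: DOES NOT COMMUTE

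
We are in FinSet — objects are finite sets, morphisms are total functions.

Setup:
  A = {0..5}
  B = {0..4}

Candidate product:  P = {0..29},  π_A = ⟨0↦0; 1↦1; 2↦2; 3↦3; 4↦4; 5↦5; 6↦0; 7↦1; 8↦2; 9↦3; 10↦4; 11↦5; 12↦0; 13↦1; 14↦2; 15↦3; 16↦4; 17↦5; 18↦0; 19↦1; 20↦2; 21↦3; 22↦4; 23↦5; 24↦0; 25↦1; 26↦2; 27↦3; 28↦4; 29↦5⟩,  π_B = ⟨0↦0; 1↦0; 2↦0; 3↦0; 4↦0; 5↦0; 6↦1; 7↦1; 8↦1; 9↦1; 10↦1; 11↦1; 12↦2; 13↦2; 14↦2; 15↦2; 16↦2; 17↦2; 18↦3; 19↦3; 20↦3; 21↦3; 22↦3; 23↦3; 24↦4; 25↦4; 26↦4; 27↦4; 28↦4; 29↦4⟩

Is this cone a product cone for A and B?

Answer: VALID PRODUCT

Trace:
|A|·|B| = 6·5 = 30;  |P| = 30
Check the pairing map k ↦ (π_A(k), π_B(k)):
  0 ↦ (0,0)
  1 ↦ (1,0)
  2 ↦ (2,0)
  3 ↦ (3,0)
  4 ↦ (4,0)
  5 ↦ (5,0)
  6 ↦ (0,1)
  7 ↦ (1,1)
  8 ↦ (2,1)
  9 ↦ (3,1)
  10 ↦ (4,1)
  11 ↦ (5,1)
  12 ↦ (0,2)
  13 ↦ (1,2)
  14 ↦ (2,2)
  15 ↦ (3,2)
  16 ↦ (4,2)
  17 ↦ (5,2)
  18 ↦ (0,3)
  19 ↦ (1,3)
  20 ↦ (2,3)
  21 ↦ (3,3)
  22 ↦ (4,3)
  23 ↦ (5,3)
  24 ↦ (0,4)
  25 ↦ (1,4)
  26 ↦ (2,4)
  27 ↦ (3,4)
  28 ↦ (4,4)
  29 ↦ (5,4)
distinct pairs in image: 30 / 30 needed
  → bijection onto A×B; projections well-typed.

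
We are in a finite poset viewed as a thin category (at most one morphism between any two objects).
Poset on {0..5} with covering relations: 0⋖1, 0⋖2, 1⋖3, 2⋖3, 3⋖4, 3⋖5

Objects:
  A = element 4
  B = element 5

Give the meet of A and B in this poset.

{x : x<=A ∧ x<=B} = {0,1,2,3}  (A=4, B=5)
  0 <= 3
  1 <= 3
  2 <= 3
  3 <= 3
glb = 3

Answer: A∧B = 3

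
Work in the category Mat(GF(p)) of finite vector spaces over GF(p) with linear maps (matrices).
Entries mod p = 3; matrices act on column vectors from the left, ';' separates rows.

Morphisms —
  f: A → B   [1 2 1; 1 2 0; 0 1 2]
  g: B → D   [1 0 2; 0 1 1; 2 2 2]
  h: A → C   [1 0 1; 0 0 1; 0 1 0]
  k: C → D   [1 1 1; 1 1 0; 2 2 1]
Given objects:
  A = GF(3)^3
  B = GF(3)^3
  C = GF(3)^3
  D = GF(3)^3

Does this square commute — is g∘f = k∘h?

Answer: DOES NOT COMMUTE

Derivation:
Path 1 = f;g:
  e0=[1,0,0] f→[1,1,0] g→[1,1,1]
  e1=[0,1,0] f→[2,2,1] g→[1,0,1]
  e2=[0,0,1] f→[1,0,2] g→[2,2,0]
  result₁ = [1 1 2; 1 0 2; 1 1 0]
Path 2 = h;k:
  e0=[1,0,0] h→[1,0,0] k→[1,1,2]
  e1=[0,1,0] h→[0,0,1] k→[1,0,1]
  e2=[0,0,1] h→[1,1,0] k→[2,2,1]
  result₂ = [1 1 2; 1 0 2; 2 1 1]
Equal? NO — does not commute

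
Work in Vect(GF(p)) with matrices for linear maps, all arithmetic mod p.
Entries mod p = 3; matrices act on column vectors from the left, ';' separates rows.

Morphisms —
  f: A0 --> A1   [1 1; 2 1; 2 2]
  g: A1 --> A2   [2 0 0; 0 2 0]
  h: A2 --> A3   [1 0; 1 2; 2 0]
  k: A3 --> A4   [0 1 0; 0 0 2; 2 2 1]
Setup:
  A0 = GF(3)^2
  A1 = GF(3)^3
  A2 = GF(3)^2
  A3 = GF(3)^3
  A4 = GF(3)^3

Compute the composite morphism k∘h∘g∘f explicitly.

Answer: [1 0; 2 2; 1 2]

Trace:
  e0=(1,0) f-->(1,2,2) g-->(2,1) h-->(2,1,1) k-->(1,2,1)
  e1=(0,1) f-->(1,1,2) g-->(2,2) h-->(2,0,1) k-->(0,2,2)
result: [1 0; 2 2; 1 2]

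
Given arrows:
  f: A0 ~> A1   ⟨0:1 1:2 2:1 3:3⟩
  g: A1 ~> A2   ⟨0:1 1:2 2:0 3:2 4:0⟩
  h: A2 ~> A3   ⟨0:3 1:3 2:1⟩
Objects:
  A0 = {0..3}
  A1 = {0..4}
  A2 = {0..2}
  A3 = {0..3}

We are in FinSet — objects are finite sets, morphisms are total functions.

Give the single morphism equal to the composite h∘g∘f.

Answer: ⟨0:1 1:3 2:1 3:1⟩

Trace:
  0 f~>1 g~>2 h~>1
  1 f~>2 g~>0 h~>3
  2 f~>1 g~>2 h~>1
  3 f~>3 g~>2 h~>1
result: ⟨0:1 1:3 2:1 3:1⟩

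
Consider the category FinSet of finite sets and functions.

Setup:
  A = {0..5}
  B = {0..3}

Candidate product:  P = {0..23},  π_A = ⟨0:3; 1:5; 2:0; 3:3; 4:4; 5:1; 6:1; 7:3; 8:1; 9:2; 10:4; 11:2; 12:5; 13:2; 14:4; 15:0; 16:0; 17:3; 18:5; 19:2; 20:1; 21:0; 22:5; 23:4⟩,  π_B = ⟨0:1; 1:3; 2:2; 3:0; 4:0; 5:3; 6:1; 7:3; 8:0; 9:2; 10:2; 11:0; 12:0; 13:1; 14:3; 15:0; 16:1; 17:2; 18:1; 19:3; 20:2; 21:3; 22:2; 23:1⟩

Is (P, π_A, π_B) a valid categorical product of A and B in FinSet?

|A|·|B| = 6·4 = 24;  |P| = 24
Check the pairing map k ↦ (π_A(k), π_B(k)):
  0 : (3,1)
  1 : (5,3)
  2 : (0,2)
  3 : (3,0)
  4 : (4,0)
  5 : (1,3)
  6 : (1,1)
  7 : (3,3)
  8 : (1,0)
  9 : (2,2)
  10 : (4,2)
  11 : (2,0)
  12 : (5,0)
  13 : (2,1)
  14 : (4,3)
  15 : (0,0)
  16 : (0,1)
  17 : (3,2)
  18 : (5,1)
  19 : (2,3)
  20 : (1,2)
  21 : (0,3)
  22 : (5,2)
  23 : (4,1)
distinct pairs in image: 24 / 24 needed
  → bijection onto A×B; projections well-typed.

Answer: VALID PRODUCT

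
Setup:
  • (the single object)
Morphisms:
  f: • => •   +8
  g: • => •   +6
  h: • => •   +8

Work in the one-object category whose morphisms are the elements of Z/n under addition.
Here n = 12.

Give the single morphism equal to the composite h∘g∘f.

Answer: +10

Work:
  0 +8≡8 +6≡2 +8≡10  (mod 12)
⟦path⟧: +10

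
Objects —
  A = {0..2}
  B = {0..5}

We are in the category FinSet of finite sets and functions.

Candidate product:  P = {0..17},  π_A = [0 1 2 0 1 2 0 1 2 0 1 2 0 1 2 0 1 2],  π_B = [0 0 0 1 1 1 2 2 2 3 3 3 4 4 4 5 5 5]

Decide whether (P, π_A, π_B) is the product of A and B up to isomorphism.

Answer: VALID PRODUCT

Derivation:
|A|·|B| = 3·6 = 18;  |P| = 18
Check the pairing map k ↦ (π_A(k), π_B(k)):
  0 -> (0,0)
  1 -> (1,0)
  2 -> (2,0)
  3 -> (0,1)
  4 -> (1,1)
  5 -> (2,1)
  6 -> (0,2)
  7 -> (1,2)
  8 -> (2,2)
  9 -> (0,3)
  10 -> (1,3)
  11 -> (2,3)
  12 -> (0,4)
  13 -> (1,4)
  14 -> (2,4)
  15 -> (0,5)
  16 -> (1,5)
  17 -> (2,5)
distinct pairs in image: 18 / 18 needed
  → bijection onto A×B; projections well-typed.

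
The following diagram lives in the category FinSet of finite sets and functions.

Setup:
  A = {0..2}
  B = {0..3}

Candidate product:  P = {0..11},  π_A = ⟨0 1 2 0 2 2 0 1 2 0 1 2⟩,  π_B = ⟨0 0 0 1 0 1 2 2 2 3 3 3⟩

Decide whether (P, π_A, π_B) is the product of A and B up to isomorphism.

|A|·|B| = 3·4 = 12;  |P| = 12
Check the pairing map k ↦ (π_A(k), π_B(k)):
  0 : (0,0)
  1 : (1,0)
  2 : (2,0)
  3 : (0,1)
  4 : (2,0)  ✗ repeats pair of k=2
  5 : (2,1)
  6 : (0,2)
  7 : (1,2)
  8 : (2,2)
  9 : (0,3)
  10 : (1,3)
  11 : (2,3)
distinct pairs in image: 11 / 12 needed
  → (2,0) hit at k=2 and k=4

Answer: NOT A VALID PRODUCT — duplicate pair at indices 2,4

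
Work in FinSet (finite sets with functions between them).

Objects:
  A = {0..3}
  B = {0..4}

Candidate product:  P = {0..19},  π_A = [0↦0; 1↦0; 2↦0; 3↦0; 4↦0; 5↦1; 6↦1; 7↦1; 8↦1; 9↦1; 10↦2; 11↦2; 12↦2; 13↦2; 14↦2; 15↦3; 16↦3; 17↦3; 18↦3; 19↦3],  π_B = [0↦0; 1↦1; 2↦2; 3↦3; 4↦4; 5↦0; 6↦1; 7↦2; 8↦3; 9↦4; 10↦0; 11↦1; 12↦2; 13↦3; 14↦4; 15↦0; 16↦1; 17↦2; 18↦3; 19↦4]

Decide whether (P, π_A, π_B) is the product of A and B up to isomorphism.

|A|·|B| = 4·5 = 20;  |P| = 20
Check the pairing map k ↦ (π_A(k), π_B(k)):
  0 ↦ (0,0)
  1 ↦ (0,1)
  2 ↦ (0,2)
  3 ↦ (0,3)
  4 ↦ (0,4)
  5 ↦ (1,0)
  6 ↦ (1,1)
  7 ↦ (1,2)
  8 ↦ (1,3)
  9 ↦ (1,4)
  10 ↦ (2,0)
  11 ↦ (2,1)
  12 ↦ (2,2)
  13 ↦ (2,3)
  14 ↦ (2,4)
  15 ↦ (3,0)
  16 ↦ (3,1)
  17 ↦ (3,2)
  18 ↦ (3,3)
  19 ↦ (3,4)
distinct pairs in image: 20 / 20 needed
  → bijection onto A×B; projections well-typed.

Answer: VALID PRODUCT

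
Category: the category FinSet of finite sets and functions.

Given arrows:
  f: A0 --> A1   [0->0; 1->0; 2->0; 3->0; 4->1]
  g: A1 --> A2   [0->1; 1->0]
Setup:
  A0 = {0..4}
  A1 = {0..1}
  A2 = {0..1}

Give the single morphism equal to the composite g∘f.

  0 f-->0 g-->1
  1 f-->0 g-->1
  2 f-->0 g-->1
  3 f-->0 g-->1
  4 f-->1 g-->0
composite: [0->1; 1->1; 2->1; 3->1; 4->0]

Answer: [0->1; 1->1; 2->1; 3->1; 4->0]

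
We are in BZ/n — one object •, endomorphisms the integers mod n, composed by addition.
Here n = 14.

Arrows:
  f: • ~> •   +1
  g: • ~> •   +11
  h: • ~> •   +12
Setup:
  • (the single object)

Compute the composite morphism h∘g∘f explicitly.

  0 +1≡1 +11≡12 +12≡10  (mod 14)
⟦path⟧: +10

Answer: +10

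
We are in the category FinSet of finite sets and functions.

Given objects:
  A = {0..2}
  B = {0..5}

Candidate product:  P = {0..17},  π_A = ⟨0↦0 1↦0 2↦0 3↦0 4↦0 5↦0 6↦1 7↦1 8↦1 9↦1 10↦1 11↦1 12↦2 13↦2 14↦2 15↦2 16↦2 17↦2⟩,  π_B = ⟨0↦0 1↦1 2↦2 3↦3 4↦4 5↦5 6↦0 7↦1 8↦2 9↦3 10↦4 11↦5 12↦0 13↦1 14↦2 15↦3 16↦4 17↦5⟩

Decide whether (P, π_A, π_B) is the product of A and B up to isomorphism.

Answer: VALID PRODUCT

Work:
|A|·|B| = 3·6 = 18;  |P| = 18
Check the pairing map k ↦ (π_A(k), π_B(k)):
  0 ↦ (0,0)
  1 ↦ (0,1)
  2 ↦ (0,2)
  3 ↦ (0,3)
  4 ↦ (0,4)
  5 ↦ (0,5)
  6 ↦ (1,0)
  7 ↦ (1,1)
  8 ↦ (1,2)
  9 ↦ (1,3)
  10 ↦ (1,4)
  11 ↦ (1,5)
  12 ↦ (2,0)
  13 ↦ (2,1)
  14 ↦ (2,2)
  15 ↦ (2,3)
  16 ↦ (2,4)
  17 ↦ (2,5)
distinct pairs in image: 18 / 18 needed
  → bijection onto A×B; projections well-typed.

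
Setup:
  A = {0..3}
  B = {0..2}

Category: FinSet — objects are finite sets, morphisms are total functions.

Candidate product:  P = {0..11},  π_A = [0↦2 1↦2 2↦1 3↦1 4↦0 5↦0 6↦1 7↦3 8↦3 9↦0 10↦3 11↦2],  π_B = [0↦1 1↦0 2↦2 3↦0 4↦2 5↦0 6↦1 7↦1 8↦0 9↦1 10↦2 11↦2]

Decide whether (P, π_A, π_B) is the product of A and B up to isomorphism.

Answer: VALID PRODUCT

Derivation:
|A|·|B| = 4·3 = 12;  |P| = 12
Check the pairing map k ↦ (π_A(k), π_B(k)):
  0 ↦ (2,1)
  1 ↦ (2,0)
  2 ↦ (1,2)
  3 ↦ (1,0)
  4 ↦ (0,2)
  5 ↦ (0,0)
  6 ↦ (1,1)
  7 ↦ (3,1)
  8 ↦ (3,0)
  9 ↦ (0,1)
  10 ↦ (3,2)
  11 ↦ (2,2)
distinct pairs in image: 12 / 12 needed
  → bijection onto A×B; projections well-typed.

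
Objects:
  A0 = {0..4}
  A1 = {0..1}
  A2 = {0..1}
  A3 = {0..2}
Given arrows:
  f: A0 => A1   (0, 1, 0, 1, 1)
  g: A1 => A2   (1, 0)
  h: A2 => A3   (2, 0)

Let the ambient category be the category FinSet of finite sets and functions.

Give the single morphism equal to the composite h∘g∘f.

  0 f=>0 g=>1 h=>0
  1 f=>1 g=>0 h=>2
  2 f=>0 g=>1 h=>0
  3 f=>1 g=>0 h=>2
  4 f=>1 g=>0 h=>2
composite: (0, 2, 0, 2, 2)

Answer: (0, 2, 0, 2, 2)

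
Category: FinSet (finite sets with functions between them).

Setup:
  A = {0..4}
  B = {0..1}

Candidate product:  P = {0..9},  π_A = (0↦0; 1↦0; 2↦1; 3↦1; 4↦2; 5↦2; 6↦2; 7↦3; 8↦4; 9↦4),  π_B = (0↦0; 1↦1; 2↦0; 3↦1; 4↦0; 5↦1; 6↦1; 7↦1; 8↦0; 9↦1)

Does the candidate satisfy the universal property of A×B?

|A|·|B| = 5·2 = 10;  |P| = 10
Check the pairing map k ↦ (π_A(k), π_B(k)):
  0 ↦ (0,0)
  1 ↦ (0,1)
  2 ↦ (1,0)
  3 ↦ (1,1)
  4 ↦ (2,0)
  5 ↦ (2,1)
  6 ↦ (2,1)  ✗ repeats pair of k=5
  7 ↦ (3,1)
  8 ↦ (4,0)
  9 ↦ (4,1)
distinct pairs in image: 9 / 10 needed
  → (2,1) hit at k=5 and k=6

Answer: NOT A VALID PRODUCT — duplicate pair at indices 5,6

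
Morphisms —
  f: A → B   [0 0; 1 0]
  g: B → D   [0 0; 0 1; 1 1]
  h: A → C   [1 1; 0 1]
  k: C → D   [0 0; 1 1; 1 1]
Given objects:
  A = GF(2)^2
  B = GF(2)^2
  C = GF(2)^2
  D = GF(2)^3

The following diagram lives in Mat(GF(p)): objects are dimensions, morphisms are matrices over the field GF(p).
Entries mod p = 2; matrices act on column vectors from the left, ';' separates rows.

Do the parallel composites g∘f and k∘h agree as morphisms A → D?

Answer: COMMUTES

Derivation:
1) trace f;g:
  e0=(1,0) f→(0,1) g→(0,1,1)
  e1=(0,1) f→(0,0) g→(0,0,0)
  ⟦path⟧₁ = [0 0; 1 0; 1 0]
2) trace h;k:
  e0=(1,0) h→(1,0) k→(0,1,1)
  e1=(0,1) h→(1,1) k→(0,0,0)
  ⟦path⟧₂ = [0 0; 1 0; 1 0]
Equal? same morphism ✓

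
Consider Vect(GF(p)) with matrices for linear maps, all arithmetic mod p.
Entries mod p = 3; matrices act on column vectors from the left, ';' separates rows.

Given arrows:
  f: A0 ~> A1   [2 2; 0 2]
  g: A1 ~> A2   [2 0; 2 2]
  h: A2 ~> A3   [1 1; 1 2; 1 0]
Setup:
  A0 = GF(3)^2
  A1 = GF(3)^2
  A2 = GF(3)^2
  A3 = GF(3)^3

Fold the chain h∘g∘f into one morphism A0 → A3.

Answer: [2 0; 0 2; 1 1]

Trace:
  e0=⟨1,0⟩ f~>⟨2,0⟩ g~>⟨1,1⟩ h~>⟨2,0,1⟩
  e1=⟨0,1⟩ f~>⟨2,2⟩ g~>⟨1,2⟩ h~>⟨0,2,1⟩
result: [2 0; 0 2; 1 1]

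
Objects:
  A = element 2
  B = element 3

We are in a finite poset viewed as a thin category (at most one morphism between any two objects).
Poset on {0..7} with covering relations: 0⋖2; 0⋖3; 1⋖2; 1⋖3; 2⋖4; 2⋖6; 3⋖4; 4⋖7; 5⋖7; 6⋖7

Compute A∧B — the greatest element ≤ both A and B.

Common predecessors of 2,3: {0,1}
  maximal lower bounds 0 and 1 are incomparable: neither 0⊑1 nor 1⊑0
→ no greatest lower bound exists

Answer: NO MEET EXISTS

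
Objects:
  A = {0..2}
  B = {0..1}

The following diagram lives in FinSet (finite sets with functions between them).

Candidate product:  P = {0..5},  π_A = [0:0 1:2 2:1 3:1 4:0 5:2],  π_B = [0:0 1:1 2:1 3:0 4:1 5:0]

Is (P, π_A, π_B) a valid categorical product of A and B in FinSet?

|A|·|B| = 3·2 = 6;  |P| = 6
Check the pairing map k ↦ (π_A(k), π_B(k)):
  0 : (0,0)
  1 : (2,1)
  2 : (1,1)
  3 : (1,0)
  4 : (0,1)
  5 : (2,0)
distinct pairs in image: 6 / 6 needed
  → bijection onto A×B; projections well-typed.

Answer: VALID PRODUCT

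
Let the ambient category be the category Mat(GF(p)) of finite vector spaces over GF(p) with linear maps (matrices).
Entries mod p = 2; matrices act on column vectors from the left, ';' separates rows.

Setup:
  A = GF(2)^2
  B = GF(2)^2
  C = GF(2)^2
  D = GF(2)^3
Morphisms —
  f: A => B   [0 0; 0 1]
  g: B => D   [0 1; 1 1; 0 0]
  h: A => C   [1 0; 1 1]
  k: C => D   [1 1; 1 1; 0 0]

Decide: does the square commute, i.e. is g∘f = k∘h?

Along f;g (path 1):
  e0=⟨1,0⟩ f=>⟨0,0⟩ g=>⟨0,0,0⟩
  e1=⟨0,1⟩ f=>⟨0,1⟩ g=>⟨1,1,0⟩
  composite₁ = [0 1; 0 1; 0 0]
Along h;k (path 2):
  e0=⟨1,0⟩ h=>⟨1,1⟩ k=>⟨0,0,0⟩
  e1=⟨0,1⟩ h=>⟨0,1⟩ k=>⟨1,1,0⟩
  composite₂ = [0 1; 0 1; 0 0]
Equal? equal; square commutes

Answer: COMMUTES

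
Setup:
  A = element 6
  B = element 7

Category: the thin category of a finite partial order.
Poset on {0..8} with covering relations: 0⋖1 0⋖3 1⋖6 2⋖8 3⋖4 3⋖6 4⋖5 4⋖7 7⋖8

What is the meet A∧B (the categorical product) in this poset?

Common predecessors of 6,7: {0,3}
  0 ≤ 3
  3 ≤ 3
glb = 3

Answer: A∧B = 3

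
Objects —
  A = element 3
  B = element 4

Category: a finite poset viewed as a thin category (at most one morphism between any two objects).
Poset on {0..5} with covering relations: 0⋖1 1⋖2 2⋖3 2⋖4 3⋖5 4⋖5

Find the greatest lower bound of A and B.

{x : x⊑A ∧ x⊑B} = {0,1,2}  (A=3, B=4)
  0 ⊑ 2
  1 ⊑ 2
  2 ⊑ 2
glb = 2

Answer: A∧B = 2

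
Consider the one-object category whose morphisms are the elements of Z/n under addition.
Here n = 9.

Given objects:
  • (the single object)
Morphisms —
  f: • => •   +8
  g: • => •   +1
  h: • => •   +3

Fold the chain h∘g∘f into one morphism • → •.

  0 +8≡8 +1≡0 +3≡3  (mod 9)
composite: +3

Answer: +3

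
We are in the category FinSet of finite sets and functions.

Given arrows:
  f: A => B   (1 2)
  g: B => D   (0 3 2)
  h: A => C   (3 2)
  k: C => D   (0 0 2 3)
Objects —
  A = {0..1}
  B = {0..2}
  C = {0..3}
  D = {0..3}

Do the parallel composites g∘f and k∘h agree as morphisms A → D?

1) trace f;g:
  0 f=>1 g=>3
  1 f=>2 g=>2
  result₁ = (3 2)
2) trace h;k:
  0 h=>3 k=>3
  1 h=>2 k=>2
  result₂ = (3 2)
Equal? equal; square commutes

Answer: COMMUTES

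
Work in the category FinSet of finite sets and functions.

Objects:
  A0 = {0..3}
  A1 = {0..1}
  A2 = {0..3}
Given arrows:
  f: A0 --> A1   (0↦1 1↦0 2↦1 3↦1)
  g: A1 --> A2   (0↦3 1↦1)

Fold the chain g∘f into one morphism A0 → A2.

  0 f-->1 g-->1
  1 f-->0 g-->3
  2 f-->1 g-->1
  3 f-->1 g-->1
composite: (0↦1 1↦3 2↦1 3↦1)

Answer: (0↦1 1↦3 2↦1 3↦1)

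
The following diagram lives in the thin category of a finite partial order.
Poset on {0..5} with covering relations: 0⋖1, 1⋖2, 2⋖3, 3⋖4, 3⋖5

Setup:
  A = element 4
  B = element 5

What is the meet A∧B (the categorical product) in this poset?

Lower bounds of A=4 and B=5: {0,1,2,3}
  0 ≤ 3
  1 ≤ 3
  2 ≤ 3
  3 ≤ 3
glb = 3

Answer: A∧B = 3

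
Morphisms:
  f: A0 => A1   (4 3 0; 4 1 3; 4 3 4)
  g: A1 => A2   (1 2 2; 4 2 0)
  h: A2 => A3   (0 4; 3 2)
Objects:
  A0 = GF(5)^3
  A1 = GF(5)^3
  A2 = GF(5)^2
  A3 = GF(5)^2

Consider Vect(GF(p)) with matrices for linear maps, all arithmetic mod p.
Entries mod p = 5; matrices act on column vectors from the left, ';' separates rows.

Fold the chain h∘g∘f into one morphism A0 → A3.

  e0=[1,0,0] f=>[4,4,4] g=>[0,4] h=>[1,3]
  e1=[0,1,0] f=>[3,1,3] g=>[1,4] h=>[1,1]
  e2=[0,0,1] f=>[0,3,4] g=>[4,1] h=>[4,4]
result: (1 1 4; 3 1 4)

Answer: (1 1 4; 3 1 4)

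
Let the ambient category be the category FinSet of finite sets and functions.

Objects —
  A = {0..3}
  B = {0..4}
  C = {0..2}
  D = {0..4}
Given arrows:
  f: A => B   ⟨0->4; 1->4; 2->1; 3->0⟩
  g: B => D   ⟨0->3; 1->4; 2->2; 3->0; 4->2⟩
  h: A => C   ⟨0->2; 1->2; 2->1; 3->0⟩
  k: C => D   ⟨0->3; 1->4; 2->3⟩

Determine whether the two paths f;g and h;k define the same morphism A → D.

Answer: DOES NOT COMMUTE

Derivation:
1) trace f;g:
  0 f=>4 g=>2
  1 f=>4 g=>2
  2 f=>1 g=>4
  3 f=>0 g=>3
  ⟦path⟧₁ = ⟨0->2; 1->2; 2->4; 3->3⟩
2) trace h;k:
  0 h=>2 k=>3
  1 h=>2 k=>3
  2 h=>1 k=>4
  3 h=>0 k=>3
  ⟦path⟧₂ = ⟨0->3; 1->3; 2->4; 3->3⟩
Equal? NO — does not commute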